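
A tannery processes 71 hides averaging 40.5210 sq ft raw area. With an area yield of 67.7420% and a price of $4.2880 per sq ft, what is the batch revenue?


Raw_total = N * avg_area = 71 * 40.5210 = 2876.9910 sq ft
Finished = Raw_total * yield / 100 = 2876.9910 * 67.7420 / 100 = 1948.9312 sq ft
Value = Finished * price = 1948.9312 * 4.2880 = 8357.0172 $


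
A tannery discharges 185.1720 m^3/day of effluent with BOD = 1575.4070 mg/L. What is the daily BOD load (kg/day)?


Formula: BOD_load = volume * conc / 1000
Substituting: BOD_load = 185.1720 * 1575.4070 / 1000
Result: 291.7213 kg/day


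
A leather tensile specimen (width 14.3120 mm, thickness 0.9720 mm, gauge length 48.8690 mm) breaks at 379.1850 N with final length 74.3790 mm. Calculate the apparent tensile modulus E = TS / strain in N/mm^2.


TS = F / (w * t) = 379.1850 / (14.3120 * 0.9720) = 27.2574 N/mm^2
strain = (Lf - L0) / L0 = (74.3790 - 48.8690) / 48.8690 = 0.5220
E = TS / strain = 27.2574 / 0.5220 = 52.2165 N/mm^2


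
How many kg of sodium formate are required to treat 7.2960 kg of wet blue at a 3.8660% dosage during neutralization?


Formula: Neutralizer = substrate * pct / 100
Substituting: Neutralizer = 7.2960 * 3.8660 / 100
Result: 0.2821 kg


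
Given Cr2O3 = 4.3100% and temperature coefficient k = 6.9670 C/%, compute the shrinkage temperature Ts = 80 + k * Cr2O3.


Formula: Ts = 80 + k * Cr2O3
Substituting: Ts = 80 + 6.9670 * 4.3100
Result: 110.0278 C


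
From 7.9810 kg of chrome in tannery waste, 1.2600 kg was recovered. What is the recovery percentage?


Formula: Recovery = recovered / input * 100
Substituting: Recovery = 1.2600 / 7.9810 * 100
Result: 15.7875 %


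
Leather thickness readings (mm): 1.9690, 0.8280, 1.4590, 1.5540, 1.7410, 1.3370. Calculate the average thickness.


Formula: Average = sum / n
Substituting: Average = 8.8880 / 6
Result: 1.4813 mm


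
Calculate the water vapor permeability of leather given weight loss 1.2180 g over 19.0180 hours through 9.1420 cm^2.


Formula: WVP = loss / (area * time)
Substituting: WVP = 1.2180 / (9.1420 * 19.0180)
Result: 0.00700553 g/(cm^2*hr)


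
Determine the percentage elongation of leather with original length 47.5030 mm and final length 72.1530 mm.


Formula: Elongation = (Lf - L0) / L0 * 100
Substituting: Elongation = (72.1530 - 47.5030) / 47.5030 * 100
Result: 51.8915 %


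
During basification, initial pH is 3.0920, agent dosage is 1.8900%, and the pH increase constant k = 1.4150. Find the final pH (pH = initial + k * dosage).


Formula: pH_final = pH_initial + k * base_pct
Substituting: pH_final = 3.0920 + 1.4150 * 1.8900
Result: 5.7664


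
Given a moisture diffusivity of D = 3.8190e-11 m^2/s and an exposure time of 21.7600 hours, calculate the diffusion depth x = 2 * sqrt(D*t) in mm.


t = 21.7600 hr * 3600 = 78336.0000 s
D * t = 3.8190e-11 * 78336.0000 = 2.9917e-06
x = 2 * sqrt(D*t) = 2 * sqrt(2.9917e-06) = 0.00345928 m = 3.4593 mm


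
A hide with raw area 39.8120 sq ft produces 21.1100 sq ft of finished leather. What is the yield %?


Formula: Yield = finished / raw * 100
Substituting: Yield = 21.1100 / 39.8120 * 100
Result: 53.0242 %


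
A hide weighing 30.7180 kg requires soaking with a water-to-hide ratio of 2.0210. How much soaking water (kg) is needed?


Formula: Water = hide_weight * ratio
Substituting: Water = 30.7180 * 2.0210
Result: 62.0811 kg


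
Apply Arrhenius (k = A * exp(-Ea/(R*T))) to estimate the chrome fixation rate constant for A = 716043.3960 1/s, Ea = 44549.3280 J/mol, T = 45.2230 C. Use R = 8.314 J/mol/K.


T_K = T_C + 273.15 = 45.2230 + 273.15 = 318.3730 K
exponent = -Ea / (R * T_K) = -44549.3280 / (8.314 * 318.3730) = -16.8304
k = A * exp(exponent) = 716043.3960 * exp(-16.8304) = 0.0351222 1/s


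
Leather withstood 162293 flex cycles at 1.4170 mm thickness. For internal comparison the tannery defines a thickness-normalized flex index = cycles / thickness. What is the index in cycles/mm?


Formula: Index = cycles / thickness
Substituting: Index = 162293 / 1.4170
Result: 114532.8158 cycles/mm


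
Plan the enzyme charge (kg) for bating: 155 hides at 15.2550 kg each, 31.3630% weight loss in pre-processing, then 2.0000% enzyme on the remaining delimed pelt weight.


Total_raw = N * avg_wt = 155 * 15.2550 = 2364.5250 kg
Substrate = Total_raw * (1 - loss/100) = 2364.5250 * (1 - 31.3630/100) = 1622.9390 kg
Enzyme = Substrate * pct / 100 = 1622.9390 * 2.0000 / 100 = 32.4588 kg


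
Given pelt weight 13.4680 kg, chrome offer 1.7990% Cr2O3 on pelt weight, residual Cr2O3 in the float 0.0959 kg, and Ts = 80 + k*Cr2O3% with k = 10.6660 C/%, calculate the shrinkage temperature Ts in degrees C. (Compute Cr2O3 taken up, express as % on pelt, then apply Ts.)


Offered = pelt * offer_pct / 100 = 13.4680 * 1.7990 / 100 = 0.2423 kg
Uptake = offered - residual = 0.2423 - 0.0959 = 0.1464 kg
Cr2O3% on pelt = uptake / pelt * 100 = 0.1464 / 13.4680 * 100 = 1.0869 %
Ts = 80 + k * Cr2O3% = 80 + 10.6660 * 1.0869 = 91.5933 C


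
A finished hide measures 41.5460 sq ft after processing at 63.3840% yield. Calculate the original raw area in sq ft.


Formula: raw = finished * 100 / yield
Substituting: raw = 41.5460 * 100 / 63.3840
Result: 65.5465 sq ft


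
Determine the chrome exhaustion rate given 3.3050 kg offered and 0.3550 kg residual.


Formula: Uptake = (offered - residual) / offered * 100
Substituting: Uptake = (3.3050 - 0.3550) / 3.3050 * 100
Result: 89.2587 %


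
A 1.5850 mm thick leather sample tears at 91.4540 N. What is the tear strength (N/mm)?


Formula: Tear strength = force / thickness
Substituting: Tear strength = 91.4540 / 1.5850
Result: 57.6997 N/mm


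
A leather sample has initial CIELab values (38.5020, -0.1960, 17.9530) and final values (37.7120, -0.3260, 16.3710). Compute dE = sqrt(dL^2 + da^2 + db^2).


dL = -0.7900, da = -0.1300, db = -1.5820
dE = sqrt((-0.7900)^2 + (-0.1300)^2 + (-1.5820)^2) = 1.7731


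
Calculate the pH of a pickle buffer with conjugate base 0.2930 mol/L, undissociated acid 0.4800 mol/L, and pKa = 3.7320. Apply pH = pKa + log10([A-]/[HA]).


ratio = [A-] / [HA] = 0.2930 / 0.4800 = 0.6104
log10(ratio) = -0.2144
pH = pKa + log10(ratio) = 3.7320 - 0.2144 = 3.5176


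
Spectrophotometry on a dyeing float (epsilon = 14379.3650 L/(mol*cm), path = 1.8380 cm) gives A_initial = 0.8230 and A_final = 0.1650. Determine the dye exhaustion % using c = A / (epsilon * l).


c_initial = A_i / (epsilon * l) = 0.8230 / (14379.3650 * 1.8380) = 3.1140e-05 mol/L
c_final = A_f / (epsilon * l) = 0.1650 / (14379.3650 * 1.8380) = 6.2431e-06 mol/L
Exhaustion = (c_initial - c_final) / c_initial * 100 = (3.1140e-05 - 6.2431e-06) / 3.1140e-05 * 100 = 79.9514 %


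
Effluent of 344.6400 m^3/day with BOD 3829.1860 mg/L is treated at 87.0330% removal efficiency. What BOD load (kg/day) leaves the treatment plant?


Load_in = volume * conc / 1000 = 344.6400 * 3829.1860 / 1000 = 1319.6907 kg/day
Removed = Load_in * eff / 100 = 1319.6907 * 87.0330 / 100 = 1148.5664 kg/day
Load_out = Load_in - Removed = 1319.6907 - 1148.5664 = 171.1243 kg/day


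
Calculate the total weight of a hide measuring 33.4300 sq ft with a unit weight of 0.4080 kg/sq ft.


Formula: Weight = area * weight_per_sqft
Substituting: Weight = 33.4300 * 0.4080
Result: 13.6394 kg


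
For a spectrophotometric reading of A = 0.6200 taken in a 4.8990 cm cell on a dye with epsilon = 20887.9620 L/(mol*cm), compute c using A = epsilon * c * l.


Formula: c = A / (epsilon * l)
Substituting: c = 0.6200 / (20887.9620 * 4.8990)
Result: 6.0588e-06 mol/L


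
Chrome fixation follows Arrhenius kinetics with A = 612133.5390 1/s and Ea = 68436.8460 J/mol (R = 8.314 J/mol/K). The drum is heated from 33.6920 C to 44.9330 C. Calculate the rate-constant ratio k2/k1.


T1 = 33.6920 + 273.15 = 306.8420 K; T2 = 44.9330 + 273.15 = 318.0830 K
k1 = A * exp(-Ea/(R*T1)) = 612133.5390 * exp(-68436.8460/(8.314*306.8420)) = 1.3684e-06 1/s
k2 = A * exp(-Ea/(R*T2)) = 612133.5390 * exp(-68436.8460/(8.314*318.0830)) = 3.5314e-06 1/s
k2/k1 = 3.5314e-06 / 1.3684e-06 = 2.5807


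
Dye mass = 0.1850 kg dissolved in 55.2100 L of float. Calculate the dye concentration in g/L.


Formula: Conc = dye_mass(kg) / volume(L) * 1000
Substituting: Conc = 0.1850 / 55.2100 * 1000
Result: 3.3508 g/L


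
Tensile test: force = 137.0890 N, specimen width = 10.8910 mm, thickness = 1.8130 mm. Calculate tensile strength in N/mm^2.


Formula: TS = force / (width * thickness)
Substituting: TS = 137.0890 / (10.8910 * 1.8130)
Result: 6.9428 N/mm^2


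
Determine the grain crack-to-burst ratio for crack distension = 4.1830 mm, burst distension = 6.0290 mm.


Formula: Ratio = crack / burst
Substituting: Ratio = 4.1830 / 6.0290
Result: 0.6938


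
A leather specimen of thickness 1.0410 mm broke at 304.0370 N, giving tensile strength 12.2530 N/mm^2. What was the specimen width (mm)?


Formula: w = F / (TS * t)
Substituting: w = 304.0370 / (12.2530 * 1.0410)
Result: 23.8360 mm


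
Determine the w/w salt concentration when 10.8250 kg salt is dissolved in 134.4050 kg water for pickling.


Formula: Conc = salt / (water + salt) * 100
Substituting: Conc = 10.8250 / (134.4050 + 10.8250) * 100
Result: 7.4537 %


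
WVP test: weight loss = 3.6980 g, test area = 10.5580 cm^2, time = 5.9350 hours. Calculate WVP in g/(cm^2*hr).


Formula: WVP = loss / (area * time)
Substituting: WVP = 3.6980 / (10.5580 * 5.9350)
Result: 0.0590153 g/(cm^2*hr)


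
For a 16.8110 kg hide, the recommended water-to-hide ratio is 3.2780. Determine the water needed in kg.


Formula: Water = hide_weight * ratio
Substituting: Water = 16.8110 * 3.2780
Result: 55.1065 kg


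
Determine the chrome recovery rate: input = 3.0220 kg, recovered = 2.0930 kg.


Formula: Recovery = recovered / input * 100
Substituting: Recovery = 2.0930 / 3.0220 * 100
Result: 69.2588 %


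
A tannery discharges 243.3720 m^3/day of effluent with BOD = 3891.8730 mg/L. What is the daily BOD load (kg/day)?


Formula: BOD_load = volume * conc / 1000
Substituting: BOD_load = 243.3720 * 3891.8730 / 1000
Result: 947.1729 kg/day


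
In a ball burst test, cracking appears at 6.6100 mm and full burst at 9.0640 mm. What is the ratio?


Formula: Ratio = crack / burst
Substituting: Ratio = 6.6100 / 9.0640
Result: 0.7293


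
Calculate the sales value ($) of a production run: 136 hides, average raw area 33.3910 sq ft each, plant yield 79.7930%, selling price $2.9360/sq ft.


Raw_total = N * avg_area = 136 * 33.3910 = 4541.1760 sq ft
Finished = Raw_total * yield / 100 = 4541.1760 * 79.7930 / 100 = 3623.5406 sq ft
Value = Finished * price = 3623.5406 * 2.9360 = 10638.7151 $


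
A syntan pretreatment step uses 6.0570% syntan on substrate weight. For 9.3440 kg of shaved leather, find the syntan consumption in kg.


Formula: Syntan = substrate * pct / 100
Substituting: Syntan = 9.3440 * 6.0570 / 100
Result: 0.5660 kg


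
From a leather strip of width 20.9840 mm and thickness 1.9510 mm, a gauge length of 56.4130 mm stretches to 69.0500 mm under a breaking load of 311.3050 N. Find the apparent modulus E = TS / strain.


TS = F / (w * t) = 311.3050 / (20.9840 * 1.9510) = 7.6040 N/mm^2
strain = (Lf - L0) / L0 = (69.0500 - 56.4130) / 56.4130 = 0.2240
E = TS / strain = 7.6040 / 0.2240 = 33.9450 N/mm^2


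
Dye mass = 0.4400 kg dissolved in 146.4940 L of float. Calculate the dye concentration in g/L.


Formula: Conc = dye_mass(kg) / volume(L) * 1000
Substituting: Conc = 0.4400 / 146.4940 * 1000
Result: 3.0035 g/L


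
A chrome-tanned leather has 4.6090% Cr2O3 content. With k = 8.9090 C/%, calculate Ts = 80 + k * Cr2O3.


Formula: Ts = 80 + k * Cr2O3
Substituting: Ts = 80 + 8.9090 * 4.6090
Result: 121.0616 C


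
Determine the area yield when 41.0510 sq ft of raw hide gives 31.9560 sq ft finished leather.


Formula: Yield = finished / raw * 100
Substituting: Yield = 31.9560 / 41.0510 * 100
Result: 77.8446 %


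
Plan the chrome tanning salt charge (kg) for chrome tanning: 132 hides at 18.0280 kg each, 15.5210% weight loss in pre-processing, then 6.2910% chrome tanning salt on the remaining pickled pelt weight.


Total_raw = N * avg_wt = 132 * 18.0280 = 2379.6960 kg
Substrate = Total_raw * (1 - loss/100) = 2379.6960 * (1 - 15.5210/100) = 2010.3434 kg
Chrome = Substrate * pct / 100 = 2010.3434 * 6.2910 / 100 = 126.4707 kg


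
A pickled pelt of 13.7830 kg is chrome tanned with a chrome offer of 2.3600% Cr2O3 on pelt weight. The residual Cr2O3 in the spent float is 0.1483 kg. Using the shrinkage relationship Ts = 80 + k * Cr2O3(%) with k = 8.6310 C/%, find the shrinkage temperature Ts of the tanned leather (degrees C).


Offered = pelt * offer_pct / 100 = 13.7830 * 2.3600 / 100 = 0.3253 kg
Uptake = offered - residual = 0.3253 - 0.1483 = 0.1770 kg
Cr2O3% on pelt = uptake / pelt * 100 = 0.1770 / 13.7830 * 100 = 1.2840 %
Ts = 80 + k * Cr2O3% = 80 + 8.6310 * 1.2840 = 91.0825 C


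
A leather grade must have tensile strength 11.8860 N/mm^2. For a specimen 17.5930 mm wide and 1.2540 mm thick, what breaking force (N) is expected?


Formula: F = TS * w * t
Substituting: F = 11.8860 * 17.5930 * 1.2540
Result: 262.2244 N


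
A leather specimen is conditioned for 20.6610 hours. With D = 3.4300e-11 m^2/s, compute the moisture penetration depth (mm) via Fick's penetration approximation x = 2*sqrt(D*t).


t = 20.6610 hr * 3600 = 74379.6000 s
D * t = 3.4300e-11 * 74379.6000 = 2.5512e-06
x = 2 * sqrt(D*t) = 2 * sqrt(2.5512e-06) = 0.00319451 m = 3.1945 mm


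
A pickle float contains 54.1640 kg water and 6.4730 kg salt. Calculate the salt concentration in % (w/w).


Formula: Conc = salt / (water + salt) * 100
Substituting: Conc = 6.4730 / (54.1640 + 6.4730) * 100
Result: 10.6750 %


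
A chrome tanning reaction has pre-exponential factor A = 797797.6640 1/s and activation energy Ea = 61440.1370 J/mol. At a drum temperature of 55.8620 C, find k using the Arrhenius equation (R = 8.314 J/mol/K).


T_K = T_C + 273.15 = 55.8620 + 273.15 = 329.0120 K
exponent = -Ea / (R * T_K) = -61440.1370 / (8.314 * 329.0120) = -22.4611
k = A * exp(exponent) = 797797.6640 * exp(-22.4611) = 1.4034e-04 1/s


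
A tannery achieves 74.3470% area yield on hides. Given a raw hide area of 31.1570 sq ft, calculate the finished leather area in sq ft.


Formula: finished = raw * yield / 100
Substituting: finished = 31.1570 * 74.3470 / 100
Result: 23.1643 sq ft


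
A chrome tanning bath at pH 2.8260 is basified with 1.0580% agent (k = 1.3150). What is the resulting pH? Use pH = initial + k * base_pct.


Formula: pH_final = pH_initial + k * base_pct
Substituting: pH_final = 2.8260 + 1.3150 * 1.0580
Result: 4.2173


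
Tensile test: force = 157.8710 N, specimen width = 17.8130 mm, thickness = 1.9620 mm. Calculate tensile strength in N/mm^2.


Formula: TS = force / (width * thickness)
Substituting: TS = 157.8710 / (17.8130 * 1.9620)
Result: 4.5172 N/mm^2


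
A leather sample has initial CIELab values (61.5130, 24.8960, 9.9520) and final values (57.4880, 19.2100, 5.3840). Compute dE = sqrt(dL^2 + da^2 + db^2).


dL = -4.0250, da = -5.6860, db = -4.5680
dE = sqrt((-4.0250)^2 + (-5.6860)^2 + (-4.5680)^2) = 8.3305


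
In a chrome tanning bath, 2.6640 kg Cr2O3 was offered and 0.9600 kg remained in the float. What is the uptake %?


Formula: Uptake = (offered - residual) / offered * 100
Substituting: Uptake = (2.6640 - 0.9600) / 2.6640 * 100
Result: 63.9640 %


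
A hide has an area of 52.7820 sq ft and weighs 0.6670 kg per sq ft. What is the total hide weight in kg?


Formula: Weight = area * weight_per_sqft
Substituting: Weight = 52.7820 * 0.6670
Result: 35.2056 kg


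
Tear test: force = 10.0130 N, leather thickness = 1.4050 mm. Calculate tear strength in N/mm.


Formula: Tear strength = force / thickness
Substituting: Tear strength = 10.0130 / 1.4050
Result: 7.1267 N/mm


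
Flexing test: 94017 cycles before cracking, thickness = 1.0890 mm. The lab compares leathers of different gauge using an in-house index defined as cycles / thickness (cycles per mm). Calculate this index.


Formula: Index = cycles / thickness
Substituting: Index = 94017 / 1.0890
Result: 86333.3333 cycles/mm


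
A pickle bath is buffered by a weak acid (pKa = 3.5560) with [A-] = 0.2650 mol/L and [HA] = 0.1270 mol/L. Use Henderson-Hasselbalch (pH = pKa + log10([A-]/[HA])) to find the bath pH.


ratio = [A-] / [HA] = 0.2650 / 0.1270 = 2.0866
log10(ratio) = 0.3194
pH = pKa + log10(ratio) = 3.5560 + 0.3194 = 3.8754


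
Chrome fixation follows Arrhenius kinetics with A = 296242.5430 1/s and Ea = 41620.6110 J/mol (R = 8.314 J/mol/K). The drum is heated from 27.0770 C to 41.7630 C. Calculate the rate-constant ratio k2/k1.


T1 = 27.0770 + 273.15 = 300.2270 K; T2 = 41.7630 + 273.15 = 314.9130 K
k1 = A * exp(-Ea/(R*T1)) = 296242.5430 * exp(-41620.6110/(8.314*300.2270)) = 0.0169853 1/s
k2 = A * exp(-Ea/(R*T2)) = 296242.5430 * exp(-41620.6110/(8.314*314.9130)) = 0.0369645 1/s
k2/k1 = 0.0369645 / 0.0169853 = 2.1763


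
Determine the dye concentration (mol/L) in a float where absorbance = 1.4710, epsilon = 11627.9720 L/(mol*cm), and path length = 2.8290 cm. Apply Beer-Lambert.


Formula: c = A / (epsilon * l)
Substituting: c = 1.4710 / (11627.9720 * 2.8290)
Result: 4.4717e-05 mol/L


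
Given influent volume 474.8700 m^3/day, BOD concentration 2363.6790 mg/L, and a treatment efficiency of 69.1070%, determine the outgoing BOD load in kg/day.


Load_in = volume * conc / 1000 = 474.8700 * 2363.6790 / 1000 = 1122.4402 kg/day
Removed = Load_in * eff / 100 = 1122.4402 * 69.1070 / 100 = 775.6848 kg/day
Load_out = Load_in - Removed = 1122.4402 - 775.6848 = 346.7555 kg/day


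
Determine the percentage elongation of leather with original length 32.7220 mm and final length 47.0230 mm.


Formula: Elongation = (Lf - L0) / L0 * 100
Substituting: Elongation = (47.0230 - 32.7220) / 32.7220 * 100
Result: 43.7045 %


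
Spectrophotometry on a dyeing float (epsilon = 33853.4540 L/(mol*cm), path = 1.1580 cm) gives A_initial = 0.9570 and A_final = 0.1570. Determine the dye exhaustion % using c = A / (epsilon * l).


c_initial = A_i / (epsilon * l) = 0.9570 / (33853.4540 * 1.1580) = 2.4412e-05 mol/L
c_final = A_f / (epsilon * l) = 0.1570 / (33853.4540 * 1.1580) = 4.0049e-06 mol/L
Exhaustion = (c_initial - c_final) / c_initial * 100 = (2.4412e-05 - 4.0049e-06) / 2.4412e-05 * 100 = 83.5946 %


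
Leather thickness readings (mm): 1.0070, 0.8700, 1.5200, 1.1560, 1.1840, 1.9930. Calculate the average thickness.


Formula: Average = sum / n
Substituting: Average = 7.7300 / 6
Result: 1.2883 mm


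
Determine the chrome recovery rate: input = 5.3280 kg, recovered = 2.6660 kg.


Formula: Recovery = recovered / input * 100
Substituting: Recovery = 2.6660 / 5.3280 * 100
Result: 50.0375 %


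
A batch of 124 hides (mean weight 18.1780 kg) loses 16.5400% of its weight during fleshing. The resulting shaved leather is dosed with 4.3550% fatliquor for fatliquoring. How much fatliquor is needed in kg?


Total_raw = N * avg_wt = 124 * 18.1780 = 2254.0720 kg
Substrate = Total_raw * (1 - loss/100) = 2254.0720 * (1 - 16.5400/100) = 1881.2485 kg
Fat = Substrate * pct / 100 = 1881.2485 * 4.3550 / 100 = 81.9284 kg


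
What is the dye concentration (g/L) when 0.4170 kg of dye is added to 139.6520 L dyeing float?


Formula: Conc = dye_mass(kg) / volume(L) * 1000
Substituting: Conc = 0.4170 / 139.6520 * 1000
Result: 2.9860 g/L


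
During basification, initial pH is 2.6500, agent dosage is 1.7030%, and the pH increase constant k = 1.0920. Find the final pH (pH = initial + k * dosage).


Formula: pH_final = pH_initial + k * base_pct
Substituting: pH_final = 2.6500 + 1.0920 * 1.7030
Result: 4.5097


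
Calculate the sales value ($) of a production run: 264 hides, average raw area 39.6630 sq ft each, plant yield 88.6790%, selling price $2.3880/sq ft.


Raw_total = N * avg_area = 264 * 39.6630 = 10471.0320 sq ft
Finished = Raw_total * yield / 100 = 10471.0320 * 88.6790 / 100 = 9285.6065 sq ft
Value = Finished * price = 9285.6065 * 2.3880 = 22174.0282 $


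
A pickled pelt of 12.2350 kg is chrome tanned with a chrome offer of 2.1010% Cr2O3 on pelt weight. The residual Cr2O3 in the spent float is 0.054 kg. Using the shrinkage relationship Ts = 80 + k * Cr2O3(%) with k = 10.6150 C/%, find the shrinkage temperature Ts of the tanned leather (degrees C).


Offered = pelt * offer_pct / 100 = 12.2350 * 2.1010 / 100 = 0.2571 kg
Uptake = offered - residual = 0.2571 - 0.054 = 0.2031 kg
Cr2O3% on pelt = uptake / pelt * 100 = 0.2031 / 12.2350 * 100 = 1.6596 %
Ts = 80 + k * Cr2O3% = 80 + 10.6150 * 1.6596 = 97.6171 C


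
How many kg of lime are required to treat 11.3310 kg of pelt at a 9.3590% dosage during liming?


Formula: Lime = substrate * pct / 100
Substituting: Lime = 11.3310 * 9.3590 / 100
Result: 1.0605 kg


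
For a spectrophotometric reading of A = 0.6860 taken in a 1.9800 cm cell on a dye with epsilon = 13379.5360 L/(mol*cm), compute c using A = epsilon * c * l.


Formula: c = A / (epsilon * l)
Substituting: c = 0.6860 / (13379.5360 * 1.9800)
Result: 2.5895e-05 mol/L


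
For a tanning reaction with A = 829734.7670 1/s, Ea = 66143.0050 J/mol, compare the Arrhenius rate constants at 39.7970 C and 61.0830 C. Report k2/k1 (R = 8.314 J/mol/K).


T1 = 39.7970 + 273.15 = 312.9470 K; T2 = 61.0830 + 273.15 = 334.2330 K
k1 = A * exp(-Ea/(R*T1)) = 829734.7670 * exp(-66143.0050/(8.314*312.9470)) = 7.5591e-06 1/s
k2 = A * exp(-Ea/(R*T2)) = 829734.7670 * exp(-66143.0050/(8.314*334.2330)) = 3.8159e-05 1/s
k2/k1 = 3.8159e-05 / 7.5591e-06 = 5.0481


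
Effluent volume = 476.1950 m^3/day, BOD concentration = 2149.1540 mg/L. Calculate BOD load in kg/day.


Formula: BOD_load = volume * conc / 1000
Substituting: BOD_load = 476.1950 * 2149.1540 / 1000
Result: 1023.4164 kg/day


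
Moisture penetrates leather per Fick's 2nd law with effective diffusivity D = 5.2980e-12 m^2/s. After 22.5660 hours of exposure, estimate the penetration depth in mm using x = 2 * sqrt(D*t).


t = 22.5660 hr * 3600 = 81237.6000 s
D * t = 5.2980e-12 * 81237.6000 = 4.3040e-07
x = 2 * sqrt(D*t) = 2 * sqrt(4.3040e-07) = 0.00131209 m = 1.3121 mm


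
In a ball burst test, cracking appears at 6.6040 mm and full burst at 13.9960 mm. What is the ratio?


Formula: Ratio = crack / burst
Substituting: Ratio = 6.6040 / 13.9960
Result: 0.4718


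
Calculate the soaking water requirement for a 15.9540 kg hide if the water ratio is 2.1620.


Formula: Water = hide_weight * ratio
Substituting: Water = 15.9540 * 2.1620
Result: 34.4925 kg


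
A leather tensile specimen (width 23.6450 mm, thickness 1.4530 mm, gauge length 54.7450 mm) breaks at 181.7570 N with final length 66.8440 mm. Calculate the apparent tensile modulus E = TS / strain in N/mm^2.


TS = F / (w * t) = 181.7570 / (23.6450 * 1.4530) = 5.2904 N/mm^2
strain = (Lf - L0) / L0 = (66.8440 - 54.7450) / 54.7450 = 0.2210
E = TS / strain = 5.2904 / 0.2210 = 23.9376 N/mm^2


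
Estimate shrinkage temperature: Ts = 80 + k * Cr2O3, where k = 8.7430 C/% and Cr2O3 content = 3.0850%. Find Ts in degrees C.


Formula: Ts = 80 + k * Cr2O3
Substituting: Ts = 80 + 8.7430 * 3.0850
Result: 106.9722 C


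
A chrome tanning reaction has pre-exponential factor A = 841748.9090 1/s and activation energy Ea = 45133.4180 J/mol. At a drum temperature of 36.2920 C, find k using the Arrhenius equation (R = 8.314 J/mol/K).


T_K = T_C + 273.15 = 36.2920 + 273.15 = 309.4420 K
exponent = -Ea / (R * T_K) = -45133.4180 / (8.314 * 309.4420) = -17.5432
k = A * exp(exponent) = 841748.9090 * exp(-17.5432) = 0.0202426 1/s


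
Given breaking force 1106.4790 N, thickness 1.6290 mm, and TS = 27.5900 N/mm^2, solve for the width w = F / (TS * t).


Formula: w = F / (TS * t)
Substituting: w = 1106.4790 / (27.5900 * 1.6290)
Result: 24.6190 mm


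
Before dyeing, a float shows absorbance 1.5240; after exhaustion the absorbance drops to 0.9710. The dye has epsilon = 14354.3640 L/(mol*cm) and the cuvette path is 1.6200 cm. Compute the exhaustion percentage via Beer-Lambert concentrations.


c_initial = A_i / (epsilon * l) = 1.5240 / (14354.3640 * 1.6200) = 6.5537e-05 mol/L
c_final = A_f / (epsilon * l) = 0.9710 / (14354.3640 * 1.6200) = 4.1756e-05 mol/L
Exhaustion = (c_initial - c_final) / c_initial * 100 = (6.5537e-05 - 4.1756e-05) / 6.5537e-05 * 100 = 36.2861 %


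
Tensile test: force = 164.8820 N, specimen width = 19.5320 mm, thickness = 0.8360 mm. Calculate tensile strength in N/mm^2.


Formula: TS = force / (width * thickness)
Substituting: TS = 164.8820 / (19.5320 * 0.8360)
Result: 10.0976 N/mm^2


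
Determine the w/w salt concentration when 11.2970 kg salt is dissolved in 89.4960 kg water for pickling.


Formula: Conc = salt / (water + salt) * 100
Substituting: Conc = 11.2970 / (89.4960 + 11.2970) * 100
Result: 11.2081 %


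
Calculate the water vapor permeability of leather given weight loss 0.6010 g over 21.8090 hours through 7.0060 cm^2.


Formula: WVP = loss / (area * time)
Substituting: WVP = 0.6010 / (7.0060 * 21.8090)
Result: 0.0039334 g/(cm^2*hr)


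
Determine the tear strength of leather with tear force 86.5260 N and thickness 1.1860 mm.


Formula: Tear strength = force / thickness
Substituting: Tear strength = 86.5260 / 1.1860
Result: 72.9562 N/mm


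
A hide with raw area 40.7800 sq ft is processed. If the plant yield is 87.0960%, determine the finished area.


Formula: finished = raw * yield / 100
Substituting: finished = 40.7800 * 87.0960 / 100
Result: 35.5177 sq ft


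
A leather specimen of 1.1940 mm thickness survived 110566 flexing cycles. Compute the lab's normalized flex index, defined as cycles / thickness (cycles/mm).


Formula: Index = cycles / thickness
Substituting: Index = 110566 / 1.1940
Result: 92601.3400 cycles/mm


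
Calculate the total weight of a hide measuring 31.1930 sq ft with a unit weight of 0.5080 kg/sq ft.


Formula: Weight = area * weight_per_sqft
Substituting: Weight = 31.1930 * 0.5080
Result: 15.8460 kg


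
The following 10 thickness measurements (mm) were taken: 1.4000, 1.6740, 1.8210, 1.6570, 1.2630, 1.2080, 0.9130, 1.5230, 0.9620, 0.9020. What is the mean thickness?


Formula: Average = sum / n
Substituting: Average = 13.3230 / 10
Result: 1.3323 mm


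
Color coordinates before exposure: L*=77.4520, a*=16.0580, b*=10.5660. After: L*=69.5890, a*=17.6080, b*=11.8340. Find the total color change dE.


dL = -7.8630, da = 1.5500, db = 1.2680
dE = sqrt((-7.8630)^2 + 1.5500^2 + 1.2680^2) = 8.1140


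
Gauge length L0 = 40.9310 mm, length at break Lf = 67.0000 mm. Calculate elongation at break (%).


Formula: Elongation = (Lf - L0) / L0 * 100
Substituting: Elongation = (67.0000 - 40.9310) / 40.9310 * 100
Result: 63.6901 %


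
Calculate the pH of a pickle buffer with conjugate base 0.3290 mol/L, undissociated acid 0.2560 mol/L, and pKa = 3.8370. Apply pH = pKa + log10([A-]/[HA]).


ratio = [A-] / [HA] = 0.3290 / 0.2560 = 1.2852
log10(ratio) = 0.1090
pH = pKa + log10(ratio) = 3.8370 + 0.1090 = 3.9460


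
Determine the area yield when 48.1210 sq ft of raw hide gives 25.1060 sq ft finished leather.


Formula: Yield = finished / raw * 100
Substituting: Yield = 25.1060 / 48.1210 * 100
Result: 52.1726 %


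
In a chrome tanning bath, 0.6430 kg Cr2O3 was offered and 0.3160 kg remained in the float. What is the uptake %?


Formula: Uptake = (offered - residual) / offered * 100
Substituting: Uptake = (0.6430 - 0.3160) / 0.6430 * 100
Result: 50.8554 %


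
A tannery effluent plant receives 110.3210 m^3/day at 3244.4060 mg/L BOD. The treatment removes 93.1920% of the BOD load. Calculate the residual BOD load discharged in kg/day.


Load_in = volume * conc / 1000 = 110.3210 * 3244.4060 / 1000 = 357.9261 kg/day
Removed = Load_in * eff / 100 = 357.9261 * 93.1920 / 100 = 333.5585 kg/day
Load_out = Load_in - Removed = 357.9261 - 333.5585 = 24.3676 kg/day


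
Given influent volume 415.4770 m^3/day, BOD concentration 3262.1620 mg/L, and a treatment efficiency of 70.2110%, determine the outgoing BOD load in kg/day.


Load_in = volume * conc / 1000 = 415.4770 * 3262.1620 / 1000 = 1355.3533 kg/day
Removed = Load_in * eff / 100 = 1355.3533 * 70.2110 / 100 = 951.6071 kg/day
Load_out = Load_in - Removed = 1355.3533 - 951.6071 = 403.7462 kg/day


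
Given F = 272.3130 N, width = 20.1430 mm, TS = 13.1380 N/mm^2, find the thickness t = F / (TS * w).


Formula: t = F / (TS * w)
Substituting: t = 272.3130 / (13.1380 * 20.1430)
Result: 1.0290 mm


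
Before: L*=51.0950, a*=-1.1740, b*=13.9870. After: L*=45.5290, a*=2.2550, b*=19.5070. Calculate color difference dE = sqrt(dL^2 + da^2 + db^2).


dL = -5.5660, da = 3.4290, db = 5.5200
dE = sqrt((-5.5660)^2 + 3.4290^2 + 5.5200^2) = 8.5562


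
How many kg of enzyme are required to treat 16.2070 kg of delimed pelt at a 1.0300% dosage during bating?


Formula: Enzyme = substrate * pct / 100
Substituting: Enzyme = 16.2070 * 1.0300 / 100
Result: 0.1669 kg


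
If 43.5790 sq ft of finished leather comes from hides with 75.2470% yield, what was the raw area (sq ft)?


Formula: raw = finished * 100 / yield
Substituting: raw = 43.5790 * 100 / 75.2470
Result: 57.9146 sq ft


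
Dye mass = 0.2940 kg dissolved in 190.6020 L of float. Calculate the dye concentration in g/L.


Formula: Conc = dye_mass(kg) / volume(L) * 1000
Substituting: Conc = 0.2940 / 190.6020 * 1000
Result: 1.5425 g/L


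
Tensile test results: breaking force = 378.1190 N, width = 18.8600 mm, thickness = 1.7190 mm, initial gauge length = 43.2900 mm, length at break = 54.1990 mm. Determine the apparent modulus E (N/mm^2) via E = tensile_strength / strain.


TS = F / (w * t) = 378.1190 / (18.8600 * 1.7190) = 11.6630 N/mm^2
strain = (Lf - L0) / L0 = (54.1990 - 43.2900) / 43.2900 = 0.2520
E = TS / strain = 11.6630 / 0.2520 = 46.2822 N/mm^2


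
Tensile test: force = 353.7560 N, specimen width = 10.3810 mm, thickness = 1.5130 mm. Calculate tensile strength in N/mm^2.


Formula: TS = force / (width * thickness)
Substituting: TS = 353.7560 / (10.3810 * 1.5130)
Result: 22.5230 N/mm^2


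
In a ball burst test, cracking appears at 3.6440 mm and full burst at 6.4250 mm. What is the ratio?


Formula: Ratio = crack / burst
Substituting: Ratio = 3.6440 / 6.4250
Result: 0.5672


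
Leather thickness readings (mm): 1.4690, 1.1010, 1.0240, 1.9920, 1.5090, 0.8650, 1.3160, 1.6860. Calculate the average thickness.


Formula: Average = sum / n
Substituting: Average = 10.9620 / 8
Result: 1.3702 mm


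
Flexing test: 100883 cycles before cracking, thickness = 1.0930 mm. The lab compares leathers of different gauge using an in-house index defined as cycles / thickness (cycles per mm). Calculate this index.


Formula: Index = cycles / thickness
Substituting: Index = 100883 / 1.0930
Result: 92299.1766 cycles/mm


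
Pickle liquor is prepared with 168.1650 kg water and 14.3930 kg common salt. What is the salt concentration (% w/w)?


Formula: Conc = salt / (water + salt) * 100
Substituting: Conc = 14.3930 / (168.1650 + 14.3930) * 100
Result: 7.8841 %


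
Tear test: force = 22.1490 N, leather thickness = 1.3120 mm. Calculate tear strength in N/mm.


Formula: Tear strength = force / thickness
Substituting: Tear strength = 22.1490 / 1.3120
Result: 16.8819 N/mm


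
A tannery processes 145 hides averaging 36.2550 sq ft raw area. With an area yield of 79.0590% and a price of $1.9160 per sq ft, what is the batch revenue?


Raw_total = N * avg_area = 145 * 36.2550 = 5256.9750 sq ft
Finished = Raw_total * yield / 100 = 5256.9750 * 79.0590 / 100 = 4156.1119 sq ft
Value = Finished * price = 4156.1119 * 1.9160 = 7963.1103 $


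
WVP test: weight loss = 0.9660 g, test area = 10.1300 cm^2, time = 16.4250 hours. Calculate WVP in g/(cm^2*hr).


Formula: WVP = loss / (area * time)
Substituting: WVP = 0.9660 / (10.1300 * 16.4250)
Result: 0.0058058 g/(cm^2*hr)


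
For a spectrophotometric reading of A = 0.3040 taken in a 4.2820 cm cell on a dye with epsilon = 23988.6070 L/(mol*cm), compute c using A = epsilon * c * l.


Formula: c = A / (epsilon * l)
Substituting: c = 0.3040 / (23988.6070 * 4.2820)
Result: 2.9595e-06 mol/L


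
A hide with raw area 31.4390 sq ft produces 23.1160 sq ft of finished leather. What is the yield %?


Formula: Yield = finished / raw * 100
Substituting: Yield = 23.1160 / 31.4390 * 100
Result: 73.5265 %


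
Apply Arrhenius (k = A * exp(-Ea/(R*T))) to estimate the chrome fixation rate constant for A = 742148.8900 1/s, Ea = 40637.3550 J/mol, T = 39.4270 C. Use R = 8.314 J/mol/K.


T_K = T_C + 273.15 = 39.4270 + 273.15 = 312.5770 K
exponent = -Ea / (R * T_K) = -40637.3550 / (8.314 * 312.5770) = -15.6372
k = A * exp(exponent) = 742148.8900 * exp(-15.6372) = 0.1200 1/s


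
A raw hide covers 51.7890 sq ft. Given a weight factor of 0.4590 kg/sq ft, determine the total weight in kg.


Formula: Weight = area * weight_per_sqft
Substituting: Weight = 51.7890 * 0.4590
Result: 23.7712 kg


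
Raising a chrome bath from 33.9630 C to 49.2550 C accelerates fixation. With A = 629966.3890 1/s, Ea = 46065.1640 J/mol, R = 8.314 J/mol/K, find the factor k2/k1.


T1 = 33.9630 + 273.15 = 307.1130 K; T2 = 49.2550 + 273.15 = 322.4050 K
k1 = A * exp(-Ea/(R*T1)) = 629966.3890 * exp(-46065.1640/(8.314*307.1130)) = 0.00920751 1/s
k2 = A * exp(-Ea/(R*T2)) = 629966.3890 * exp(-46065.1640/(8.314*322.4050)) = 0.0216657 1/s
k2/k1 = 0.0216657 / 0.00920751 = 2.3530


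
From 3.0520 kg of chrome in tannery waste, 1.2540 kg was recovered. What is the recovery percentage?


Formula: Recovery = recovered / input * 100
Substituting: Recovery = 1.2540 / 3.0520 * 100
Result: 41.0878 %


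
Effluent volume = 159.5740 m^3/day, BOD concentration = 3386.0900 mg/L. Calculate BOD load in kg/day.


Formula: BOD_load = volume * conc / 1000
Substituting: BOD_load = 159.5740 * 3386.0900 / 1000
Result: 540.3319 kg/day


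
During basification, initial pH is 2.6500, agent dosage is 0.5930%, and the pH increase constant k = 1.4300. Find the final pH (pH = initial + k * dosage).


Formula: pH_final = pH_initial + k * base_pct
Substituting: pH_final = 2.6500 + 1.4300 * 0.5930
Result: 3.4980


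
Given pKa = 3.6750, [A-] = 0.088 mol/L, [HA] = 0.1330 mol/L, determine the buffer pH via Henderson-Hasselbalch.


ratio = [A-] / [HA] = 0.088 / 0.1330 = 0.6617
log10(ratio) = -0.1794
pH = pKa + log10(ratio) = 3.6750 - 0.1794 = 3.4956


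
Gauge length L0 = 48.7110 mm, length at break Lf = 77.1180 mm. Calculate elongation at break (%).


Formula: Elongation = (Lf - L0) / L0 * 100
Substituting: Elongation = (77.1180 - 48.7110) / 48.7110 * 100
Result: 58.3174 %


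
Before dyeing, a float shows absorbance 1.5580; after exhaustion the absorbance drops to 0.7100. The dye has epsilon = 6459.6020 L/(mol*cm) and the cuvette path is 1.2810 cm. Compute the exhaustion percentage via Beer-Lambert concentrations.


c_initial = A_i / (epsilon * l) = 1.5580 / (6459.6020 * 1.2810) = 1.8828e-04 mol/L
c_final = A_f / (epsilon * l) = 0.7100 / (6459.6020 * 1.2810) = 8.5803e-05 mol/L
Exhaustion = (c_initial - c_final) / c_initial * 100 = (1.8828e-04 - 8.5803e-05) / 1.8828e-04 * 100 = 54.4288 %


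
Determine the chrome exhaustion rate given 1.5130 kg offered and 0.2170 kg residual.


Formula: Uptake = (offered - residual) / offered * 100
Substituting: Uptake = (1.5130 - 0.2170) / 1.5130 * 100
Result: 85.6576 %


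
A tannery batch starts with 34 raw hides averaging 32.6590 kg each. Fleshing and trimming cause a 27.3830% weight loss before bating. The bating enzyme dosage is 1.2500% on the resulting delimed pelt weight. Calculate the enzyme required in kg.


Total_raw = N * avg_wt = 34 * 32.6590 = 1110.4060 kg
Substrate = Total_raw * (1 - loss/100) = 1110.4060 * (1 - 27.3830/100) = 806.3435 kg
Enzyme = Substrate * pct / 100 = 806.3435 * 1.2500 / 100 = 10.0793 kg


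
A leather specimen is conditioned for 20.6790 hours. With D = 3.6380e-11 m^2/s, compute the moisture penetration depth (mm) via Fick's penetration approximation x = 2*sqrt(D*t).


t = 20.6790 hr * 3600 = 74444.4000 s
D * t = 3.6380e-11 * 74444.4000 = 2.7083e-06
x = 2 * sqrt(D*t) = 2 * sqrt(2.7083e-06) = 0.00329137 m = 3.2914 mm


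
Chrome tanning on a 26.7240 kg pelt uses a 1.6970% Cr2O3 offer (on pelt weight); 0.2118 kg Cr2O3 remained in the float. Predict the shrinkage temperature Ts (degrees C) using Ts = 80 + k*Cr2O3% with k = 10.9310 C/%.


Offered = pelt * offer_pct / 100 = 26.7240 * 1.6970 / 100 = 0.4535 kg
Uptake = offered - residual = 0.4535 - 0.2118 = 0.2417 kg
Cr2O3% on pelt = uptake / pelt * 100 = 0.2417 / 26.7240 * 100 = 0.9045 %
Ts = 80 + k * Cr2O3% = 80 + 10.9310 * 0.9045 = 89.8866 C


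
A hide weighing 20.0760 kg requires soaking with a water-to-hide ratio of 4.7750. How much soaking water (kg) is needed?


Formula: Water = hide_weight * ratio
Substituting: Water = 20.0760 * 4.7750
Result: 95.8629 kg


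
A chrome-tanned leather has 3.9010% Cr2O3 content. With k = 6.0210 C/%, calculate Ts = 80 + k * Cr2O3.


Formula: Ts = 80 + k * Cr2O3
Substituting: Ts = 80 + 6.0210 * 3.9010
Result: 103.4879 C


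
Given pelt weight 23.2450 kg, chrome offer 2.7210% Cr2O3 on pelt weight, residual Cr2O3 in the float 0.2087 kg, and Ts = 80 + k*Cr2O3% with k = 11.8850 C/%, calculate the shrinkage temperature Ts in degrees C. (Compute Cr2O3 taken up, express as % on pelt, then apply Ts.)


Offered = pelt * offer_pct / 100 = 23.2450 * 2.7210 / 100 = 0.6325 kg
Uptake = offered - residual = 0.6325 - 0.2087 = 0.4238 kg
Cr2O3% on pelt = uptake / pelt * 100 = 0.4238 / 23.2450 * 100 = 1.8232 %
Ts = 80 + k * Cr2O3% = 80 + 11.8850 * 1.8232 = 101.6684 C


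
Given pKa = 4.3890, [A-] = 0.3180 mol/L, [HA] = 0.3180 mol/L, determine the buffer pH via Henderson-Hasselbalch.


ratio = [A-] / [HA] = 0.3180 / 0.3180 = 1.0000
log10(ratio) = 0
pH = pKa + log10(ratio) = 4.3890 + 0 = 4.3890


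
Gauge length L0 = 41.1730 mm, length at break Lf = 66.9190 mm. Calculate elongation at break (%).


Formula: Elongation = (Lf - L0) / L0 * 100
Substituting: Elongation = (66.9190 - 41.1730) / 41.1730 * 100
Result: 62.5313 %


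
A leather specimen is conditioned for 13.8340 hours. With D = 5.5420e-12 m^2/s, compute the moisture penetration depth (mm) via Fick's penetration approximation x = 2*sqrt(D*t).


t = 13.8340 hr * 3600 = 49802.4000 s
D * t = 5.5420e-12 * 49802.4000 = 2.7600e-07
x = 2 * sqrt(D*t) = 2 * sqrt(2.7600e-07) = 0.00105072 m = 1.0507 mm


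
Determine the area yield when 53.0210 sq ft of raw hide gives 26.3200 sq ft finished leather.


Formula: Yield = finished / raw * 100
Substituting: Yield = 26.3200 / 53.0210 * 100
Result: 49.6407 %


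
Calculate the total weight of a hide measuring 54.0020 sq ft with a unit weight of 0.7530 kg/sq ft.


Formula: Weight = area * weight_per_sqft
Substituting: Weight = 54.0020 * 0.7530
Result: 40.6635 kg


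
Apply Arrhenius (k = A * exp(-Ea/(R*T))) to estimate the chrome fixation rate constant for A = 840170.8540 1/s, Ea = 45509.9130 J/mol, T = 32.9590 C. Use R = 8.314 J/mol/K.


T_K = T_C + 273.15 = 32.9590 + 273.15 = 306.1090 K
exponent = -Ea / (R * T_K) = -45509.9130 / (8.314 * 306.1090) = -17.8822
k = A * exp(exponent) = 840170.8540 * exp(-17.8822) = 0.0143961 1/s


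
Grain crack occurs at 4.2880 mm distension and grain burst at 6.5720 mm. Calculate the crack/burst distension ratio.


Formula: Ratio = crack / burst
Substituting: Ratio = 4.2880 / 6.5720
Result: 0.6525


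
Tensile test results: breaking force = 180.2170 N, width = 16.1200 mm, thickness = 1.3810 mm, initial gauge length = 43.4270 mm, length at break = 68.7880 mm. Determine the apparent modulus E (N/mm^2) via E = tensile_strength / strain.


TS = F / (w * t) = 180.2170 / (16.1200 * 1.3810) = 8.0954 N/mm^2
strain = (Lf - L0) / L0 = (68.7880 - 43.4270) / 43.4270 = 0.5840
E = TS / strain = 8.0954 / 0.5840 = 13.8621 N/mm^2
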